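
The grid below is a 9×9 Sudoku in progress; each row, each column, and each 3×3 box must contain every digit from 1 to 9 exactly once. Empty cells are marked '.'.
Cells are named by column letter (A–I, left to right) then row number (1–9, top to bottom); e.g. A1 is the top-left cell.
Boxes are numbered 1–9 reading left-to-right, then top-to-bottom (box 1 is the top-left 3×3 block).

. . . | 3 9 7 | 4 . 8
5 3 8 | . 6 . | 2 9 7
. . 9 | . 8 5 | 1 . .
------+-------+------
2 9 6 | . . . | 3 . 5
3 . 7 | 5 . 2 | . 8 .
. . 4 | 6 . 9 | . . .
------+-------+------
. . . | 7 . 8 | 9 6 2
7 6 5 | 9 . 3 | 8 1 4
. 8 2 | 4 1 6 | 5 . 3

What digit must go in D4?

8

Cell D4 itself could take any of {1, 8} by direct elimination.
Consider where 8 can go in box 5.
E4 is out (column E already has a 8).
F4 is out (column F already has a 8).
E5 is out (row 5 already has a 8).
E6 is out (column E already has a 8).
So the only cell in box 5 that can hold 8 is D4.
Therefore D4 = 8.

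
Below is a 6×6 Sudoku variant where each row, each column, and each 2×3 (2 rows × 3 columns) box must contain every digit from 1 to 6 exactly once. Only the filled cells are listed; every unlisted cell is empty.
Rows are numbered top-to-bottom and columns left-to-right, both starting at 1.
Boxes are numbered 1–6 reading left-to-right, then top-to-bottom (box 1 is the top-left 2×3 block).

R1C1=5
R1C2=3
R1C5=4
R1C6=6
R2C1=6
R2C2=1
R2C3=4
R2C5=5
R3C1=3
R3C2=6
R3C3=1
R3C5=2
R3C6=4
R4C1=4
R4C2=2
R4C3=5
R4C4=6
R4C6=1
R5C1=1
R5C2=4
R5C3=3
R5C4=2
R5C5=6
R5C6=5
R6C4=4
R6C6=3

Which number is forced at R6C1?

Row 6 already contains {3, 4}.
Column 1 already contains {1, 3, 4, 5, 6}.
Its 2×3 block (box 5) already contains {1, 3, 4}.
The only value from 1–6 not eliminated is 2, so R6C1 = 2.

2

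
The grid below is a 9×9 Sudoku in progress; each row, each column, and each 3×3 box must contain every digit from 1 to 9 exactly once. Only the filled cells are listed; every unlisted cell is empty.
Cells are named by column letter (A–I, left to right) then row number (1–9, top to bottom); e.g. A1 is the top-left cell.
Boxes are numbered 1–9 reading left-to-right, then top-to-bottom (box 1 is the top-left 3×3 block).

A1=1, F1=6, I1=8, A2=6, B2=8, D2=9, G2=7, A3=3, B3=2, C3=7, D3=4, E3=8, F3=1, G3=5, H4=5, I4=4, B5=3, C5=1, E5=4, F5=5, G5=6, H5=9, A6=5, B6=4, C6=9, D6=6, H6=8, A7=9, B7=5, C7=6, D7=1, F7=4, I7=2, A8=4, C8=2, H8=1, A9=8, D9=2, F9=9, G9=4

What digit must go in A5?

2

Cell A5 itself could take any of {2, 7} by direct elimination.
Consider where 2 can go in row 5.
D5 is out (column D already has a 2).
I5 is out (column I already has a 2).
So the only cell in row 5 that can hold 2 is A5.
Therefore A5 = 2.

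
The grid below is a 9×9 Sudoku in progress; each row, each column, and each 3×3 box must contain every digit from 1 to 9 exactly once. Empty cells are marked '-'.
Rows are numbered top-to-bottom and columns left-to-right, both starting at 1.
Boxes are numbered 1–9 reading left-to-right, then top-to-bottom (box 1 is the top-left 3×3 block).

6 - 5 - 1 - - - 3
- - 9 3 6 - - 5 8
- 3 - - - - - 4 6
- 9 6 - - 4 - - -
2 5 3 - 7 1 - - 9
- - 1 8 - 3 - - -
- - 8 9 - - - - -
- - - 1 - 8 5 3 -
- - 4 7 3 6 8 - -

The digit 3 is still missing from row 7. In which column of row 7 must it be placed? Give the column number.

Consider where 3 can go in row 7.
r7c2 is out (column 2 already has a 3). r7c5 is out (column 5 already has a 3). r7c6 is out (column 6 already has a 3). r7c7 is out (box 9 already has a 3). The remaining empty cells in row 7 are similarly blocked.
So the only cell in row 7 that can hold 3 is r7c1.
That is column 1.

1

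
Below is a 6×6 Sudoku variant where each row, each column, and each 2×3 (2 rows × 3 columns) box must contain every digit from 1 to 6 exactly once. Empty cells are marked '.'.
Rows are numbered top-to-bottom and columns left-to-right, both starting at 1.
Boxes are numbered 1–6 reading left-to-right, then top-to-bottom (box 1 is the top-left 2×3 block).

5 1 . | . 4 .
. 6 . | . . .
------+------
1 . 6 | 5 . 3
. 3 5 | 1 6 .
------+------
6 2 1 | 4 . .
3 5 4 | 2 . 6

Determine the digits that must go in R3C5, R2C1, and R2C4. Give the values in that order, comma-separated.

2,4,3

For R3C5:
  Row 3 already contains {1, 3, 5, 6}.
  Column 5 already contains {4, 6}.
  Its 2×3 block (box 4) already contains {1, 3, 5, 6}.
  The only value from 1–6 not eliminated is 2, so R3C5 = 2.
For R2C1:
  Consider where 4 can go in row 2.
  R2C3 is out (column 3 already has a 4).
  R2C4 is out (column 4 already has a 4).
  R2C5 is out (column 5 already has a 4).
  R2C6 is out (box 2 already has a 4).
  So the only cell in row 2 that can hold 4 is R2C1.
  So R2C1 = 4.
For R2C4:
  Row 2 already contains {6}.
  Column 4 already contains {1, 2, 4, 5}.
  Its 2×3 block (box 2) already contains {4}.
  The only value from 1–6 not eliminated is 3, so R2C4 = 3.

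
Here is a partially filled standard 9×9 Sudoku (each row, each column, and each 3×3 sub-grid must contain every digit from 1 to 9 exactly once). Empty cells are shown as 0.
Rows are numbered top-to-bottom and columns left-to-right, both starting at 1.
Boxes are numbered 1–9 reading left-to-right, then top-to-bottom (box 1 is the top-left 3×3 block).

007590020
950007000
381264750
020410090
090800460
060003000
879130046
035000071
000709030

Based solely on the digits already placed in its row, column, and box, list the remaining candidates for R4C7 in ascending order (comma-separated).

Row 4 already contains {1, 2, 4, 9}.
Column 7 already contains {4, 7}.
Its 3×3 block (box 6) already contains {4, 6, 9}.
Removing those from 1–9 leaves {3, 5, 8} as the candidates for R4C7.

3,5,8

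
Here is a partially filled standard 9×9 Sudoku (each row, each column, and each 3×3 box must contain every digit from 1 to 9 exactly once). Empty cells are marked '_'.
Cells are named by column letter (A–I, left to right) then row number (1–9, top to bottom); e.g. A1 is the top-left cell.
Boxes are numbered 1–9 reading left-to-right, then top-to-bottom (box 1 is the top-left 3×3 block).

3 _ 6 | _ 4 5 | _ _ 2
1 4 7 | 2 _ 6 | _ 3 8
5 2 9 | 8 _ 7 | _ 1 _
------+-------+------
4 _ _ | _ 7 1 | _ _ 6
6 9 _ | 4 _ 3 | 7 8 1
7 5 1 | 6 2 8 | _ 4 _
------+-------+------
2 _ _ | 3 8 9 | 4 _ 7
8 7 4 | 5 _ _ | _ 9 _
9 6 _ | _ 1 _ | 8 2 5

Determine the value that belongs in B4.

3

Cell B4 itself could take any of {3, 8} by direct elimination.
Consider where 3 can go in column B.
B1 is out (row 1 already has a 3).
B7 is out (row 7 already has a 3).
So the only cell in column B that can hold 3 is B4.
Therefore B4 = 3.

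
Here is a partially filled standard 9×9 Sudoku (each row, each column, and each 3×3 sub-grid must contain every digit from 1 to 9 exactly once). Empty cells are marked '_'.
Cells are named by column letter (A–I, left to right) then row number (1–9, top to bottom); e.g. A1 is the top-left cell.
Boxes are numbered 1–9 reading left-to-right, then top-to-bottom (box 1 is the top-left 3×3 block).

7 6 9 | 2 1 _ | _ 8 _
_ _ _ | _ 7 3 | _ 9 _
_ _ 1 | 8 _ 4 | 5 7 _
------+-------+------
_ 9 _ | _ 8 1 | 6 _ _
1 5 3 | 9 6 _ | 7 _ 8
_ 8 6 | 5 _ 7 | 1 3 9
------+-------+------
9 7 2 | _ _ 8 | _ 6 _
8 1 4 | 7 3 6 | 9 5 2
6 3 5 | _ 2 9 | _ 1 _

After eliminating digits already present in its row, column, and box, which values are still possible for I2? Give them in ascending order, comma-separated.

1,4,6

Row 2 already contains {3, 7, 9}.
Column I already contains {2, 8, 9}.
Its 3×3 block (box 3) already contains {5, 7, 8, 9}.
Removing those from 1–9 leaves {1, 4, 6} as the candidates for I2.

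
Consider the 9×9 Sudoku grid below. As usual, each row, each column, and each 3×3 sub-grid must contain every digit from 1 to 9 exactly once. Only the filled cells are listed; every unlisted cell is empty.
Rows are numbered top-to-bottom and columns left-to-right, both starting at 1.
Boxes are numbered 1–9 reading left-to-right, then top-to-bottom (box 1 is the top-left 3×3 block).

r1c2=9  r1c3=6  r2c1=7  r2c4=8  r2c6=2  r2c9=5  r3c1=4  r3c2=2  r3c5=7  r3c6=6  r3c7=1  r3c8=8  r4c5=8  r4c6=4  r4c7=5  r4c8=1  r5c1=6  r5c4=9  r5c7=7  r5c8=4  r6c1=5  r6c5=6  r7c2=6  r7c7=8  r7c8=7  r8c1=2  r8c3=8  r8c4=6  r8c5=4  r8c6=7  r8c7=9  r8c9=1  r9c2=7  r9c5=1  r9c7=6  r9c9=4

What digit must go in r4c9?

6

Cell r4c9 itself could take any of {2, 3, 6, 9} by direct elimination.
Consider where 6 can go in box 6.
r5c9 is out (row 5 already has a 6).
r6c7 is out (row 6 already has a 6).
r6c8 is out (row 6 already has a 6).
r6c9 is out (row 6 already has a 6).
So the only cell in box 6 that can hold 6 is r4c9.
Therefore r4c9 = 6.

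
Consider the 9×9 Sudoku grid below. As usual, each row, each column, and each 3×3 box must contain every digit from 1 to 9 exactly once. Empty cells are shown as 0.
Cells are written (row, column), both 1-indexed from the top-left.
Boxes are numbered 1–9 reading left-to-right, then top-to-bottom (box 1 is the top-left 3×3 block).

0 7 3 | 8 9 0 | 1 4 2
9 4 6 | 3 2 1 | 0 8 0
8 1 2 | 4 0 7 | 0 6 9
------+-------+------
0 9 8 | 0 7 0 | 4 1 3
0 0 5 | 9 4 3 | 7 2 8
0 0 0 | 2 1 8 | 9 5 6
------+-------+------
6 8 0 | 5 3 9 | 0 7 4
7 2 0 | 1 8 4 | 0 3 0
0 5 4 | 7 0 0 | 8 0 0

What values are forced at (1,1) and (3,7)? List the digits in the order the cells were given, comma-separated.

5,3

For (1,1):
  Row 1 already contains {1, 2, 3, 4, 7, 8, 9}.
  Column 1 already contains {6, 7, 8, 9}.
  Its 3×3 block (box 1) already contains {1, 2, 3, 4, 6, 7, 8, 9}.
  The only value from 1–9 not eliminated is 5, so (1,1) = 5.
For (3,7):
  Consider where 3 can go in row 3.
  (3,5) is out (column 5 already has a 3).
  So the only cell in row 3 that can hold 3 is (3,7).
  So (3,7) = 3.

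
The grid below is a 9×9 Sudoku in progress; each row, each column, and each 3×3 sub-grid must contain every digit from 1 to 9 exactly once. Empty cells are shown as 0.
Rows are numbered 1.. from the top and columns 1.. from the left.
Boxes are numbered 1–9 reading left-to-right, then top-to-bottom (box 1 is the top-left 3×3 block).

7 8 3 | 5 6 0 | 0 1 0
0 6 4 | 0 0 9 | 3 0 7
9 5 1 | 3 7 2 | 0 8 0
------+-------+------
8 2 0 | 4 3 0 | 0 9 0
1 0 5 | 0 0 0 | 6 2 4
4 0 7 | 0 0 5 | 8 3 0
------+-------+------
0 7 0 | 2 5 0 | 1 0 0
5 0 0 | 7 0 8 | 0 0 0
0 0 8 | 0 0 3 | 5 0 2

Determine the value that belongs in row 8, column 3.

2

Cell row 8, column 3 itself could take any of {2, 6, 9} by direct elimination.
Consider where 2 can go in column 3.
row 4, column 3 is out (row 4 already has a 2).
row 7, column 3 is out (row 7 already has a 2).
So the only cell in column 3 that can hold 2 is row 8, column 3.
Therefore row 8, column 3 = 2.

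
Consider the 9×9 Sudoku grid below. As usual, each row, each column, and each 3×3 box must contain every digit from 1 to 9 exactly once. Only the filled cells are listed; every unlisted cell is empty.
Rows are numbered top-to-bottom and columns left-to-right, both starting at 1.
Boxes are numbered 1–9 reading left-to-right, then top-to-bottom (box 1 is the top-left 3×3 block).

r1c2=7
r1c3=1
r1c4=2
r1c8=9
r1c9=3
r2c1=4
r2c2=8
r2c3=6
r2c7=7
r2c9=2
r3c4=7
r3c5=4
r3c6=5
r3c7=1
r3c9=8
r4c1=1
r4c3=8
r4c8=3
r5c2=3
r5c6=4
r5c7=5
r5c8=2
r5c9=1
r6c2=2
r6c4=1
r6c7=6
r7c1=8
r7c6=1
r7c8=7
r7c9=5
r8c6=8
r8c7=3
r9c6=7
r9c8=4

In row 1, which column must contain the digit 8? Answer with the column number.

5

Consider where 8 can go in row 1.
r1c1 is out (column 1 already has a 8).
r1c6 is out (column 6 already has a 8).
r1c7 is out (box 3 already has a 8).
So the only cell in row 1 that can hold 8 is r1c5.
That is column 5.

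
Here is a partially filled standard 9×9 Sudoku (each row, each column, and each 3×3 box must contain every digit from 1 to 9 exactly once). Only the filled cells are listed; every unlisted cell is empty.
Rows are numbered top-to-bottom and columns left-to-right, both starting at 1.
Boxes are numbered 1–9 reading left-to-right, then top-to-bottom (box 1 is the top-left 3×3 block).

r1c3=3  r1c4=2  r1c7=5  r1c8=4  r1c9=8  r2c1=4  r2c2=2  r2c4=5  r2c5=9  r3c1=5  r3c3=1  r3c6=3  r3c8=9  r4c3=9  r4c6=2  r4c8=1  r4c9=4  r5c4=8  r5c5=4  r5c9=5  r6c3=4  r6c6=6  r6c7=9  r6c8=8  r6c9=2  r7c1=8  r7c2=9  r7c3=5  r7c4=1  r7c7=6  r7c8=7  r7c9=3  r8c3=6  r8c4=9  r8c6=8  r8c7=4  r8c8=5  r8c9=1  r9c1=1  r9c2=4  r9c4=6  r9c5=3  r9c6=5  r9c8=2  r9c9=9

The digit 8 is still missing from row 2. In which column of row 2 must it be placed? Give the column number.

3

Consider where 8 can go in row 2.
r2c6 is out (column 6 already has a 8).
r2c7 is out (box 3 already has a 8).
r2c8 is out (column 8 already has a 8).
r2c9 is out (column 9 already has a 8).
So the only cell in row 2 that can hold 8 is r2c3.
That is column 3.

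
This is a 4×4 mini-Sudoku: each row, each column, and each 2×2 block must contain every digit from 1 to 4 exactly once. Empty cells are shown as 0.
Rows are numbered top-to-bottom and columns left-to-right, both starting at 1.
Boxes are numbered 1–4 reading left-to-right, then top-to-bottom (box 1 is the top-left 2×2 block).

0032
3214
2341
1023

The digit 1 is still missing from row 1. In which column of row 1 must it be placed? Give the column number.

Consider where 1 can go in row 1.
r1c1 is out (column 1 already has a 1).
So the only cell in row 1 that can hold 1 is r1c2.
That is column 2.

2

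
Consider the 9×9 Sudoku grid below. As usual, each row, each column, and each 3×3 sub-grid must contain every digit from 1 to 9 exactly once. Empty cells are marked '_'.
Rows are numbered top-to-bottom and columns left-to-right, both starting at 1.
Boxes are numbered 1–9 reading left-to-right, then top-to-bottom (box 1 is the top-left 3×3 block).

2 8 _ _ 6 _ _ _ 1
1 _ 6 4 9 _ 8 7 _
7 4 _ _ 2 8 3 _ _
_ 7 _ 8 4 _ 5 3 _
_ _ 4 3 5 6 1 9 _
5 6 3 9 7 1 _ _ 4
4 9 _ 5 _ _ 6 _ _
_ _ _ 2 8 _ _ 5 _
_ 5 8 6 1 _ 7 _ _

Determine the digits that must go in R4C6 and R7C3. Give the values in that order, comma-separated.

2,2

For R4C6:
  Row 4 already contains {3, 4, 5, 7, 8}.
  Column 6 already contains {1, 6, 8}.
  Its 3×3 block (box 5) already contains {1, 3, 4, 5, 6, 7, 8, 9}.
  The only value from 1–9 not eliminated is 2, so R4C6 = 2.
For R7C3:
  Consider where 2 can go in box 7.
  R8C1 is out (row 8 already has a 2).
  R8C2 is out (row 8 already has a 2).
  R8C3 is out (row 8 already has a 2).
  R9C1 is out (column 1 already has a 2).
  So the only cell in box 7 that can hold 2 is R7C3.
  So R7C3 = 2.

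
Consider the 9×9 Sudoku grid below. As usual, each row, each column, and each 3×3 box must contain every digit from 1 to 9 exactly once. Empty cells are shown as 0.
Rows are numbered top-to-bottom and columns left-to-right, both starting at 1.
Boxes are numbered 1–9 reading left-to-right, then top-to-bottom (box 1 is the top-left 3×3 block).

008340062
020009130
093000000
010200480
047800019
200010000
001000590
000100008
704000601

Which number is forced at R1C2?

Cell R1C2 itself could take any of {5, 7} by direct elimination.
Consider where 7 can go in column 2.
R6C2 is out (box 4 already has a 7).
R7C2 is out (box 7 already has a 7).
R8C2 is out (box 7 already has a 7).
R9C2 is out (row 9 already has a 7).
So the only cell in column 2 that can hold 7 is R1C2.
Therefore R1C2 = 7.

7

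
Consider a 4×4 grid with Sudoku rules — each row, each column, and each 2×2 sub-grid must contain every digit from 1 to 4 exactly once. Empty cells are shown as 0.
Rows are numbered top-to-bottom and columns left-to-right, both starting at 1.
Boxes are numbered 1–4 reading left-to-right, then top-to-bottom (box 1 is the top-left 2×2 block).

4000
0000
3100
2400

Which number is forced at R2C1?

1

Row 2 already contains {}.
Column 1 already contains {2, 3, 4}.
Its 2×2 block (box 1) already contains {4}.
The only value from 1–4 not eliminated is 1, so R2C1 = 1.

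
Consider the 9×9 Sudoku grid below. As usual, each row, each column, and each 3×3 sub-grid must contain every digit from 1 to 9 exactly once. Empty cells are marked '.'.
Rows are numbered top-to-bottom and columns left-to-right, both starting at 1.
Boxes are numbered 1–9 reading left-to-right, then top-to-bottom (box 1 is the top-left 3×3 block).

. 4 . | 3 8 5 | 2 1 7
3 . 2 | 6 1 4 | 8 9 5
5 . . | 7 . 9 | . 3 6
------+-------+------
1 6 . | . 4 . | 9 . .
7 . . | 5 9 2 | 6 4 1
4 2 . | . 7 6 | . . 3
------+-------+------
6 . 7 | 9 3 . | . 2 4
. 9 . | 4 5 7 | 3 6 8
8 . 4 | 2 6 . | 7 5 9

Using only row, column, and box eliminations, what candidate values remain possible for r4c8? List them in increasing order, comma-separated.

7,8

Row 4 already contains {1, 4, 6, 9}.
Column 8 already contains {1, 2, 3, 4, 5, 6, 9}.
Its 3×3 block (box 6) already contains {1, 3, 4, 6, 9}.
Removing those from 1–9 leaves {7, 8} as the candidates for r4c8.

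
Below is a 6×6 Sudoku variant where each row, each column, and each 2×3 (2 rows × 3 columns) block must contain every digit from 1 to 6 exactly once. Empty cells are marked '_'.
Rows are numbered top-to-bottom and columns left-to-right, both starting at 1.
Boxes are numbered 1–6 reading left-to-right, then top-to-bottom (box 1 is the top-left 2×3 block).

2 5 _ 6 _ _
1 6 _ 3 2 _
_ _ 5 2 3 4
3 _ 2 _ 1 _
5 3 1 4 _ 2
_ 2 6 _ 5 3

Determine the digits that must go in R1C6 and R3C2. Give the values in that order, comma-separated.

For R1C6:
  Row 1 already contains {2, 5, 6}.
  Column 6 already contains {2, 3, 4}.
  Its 2×3 block (box 2) already contains {2, 3, 6}.
  The only value from 1–6 not eliminated is 1, so R1C6 = 1.
For R3C2:
  Row 3 already contains {2, 3, 4, 5}.
  Column 2 already contains {2, 3, 5, 6}.
  Its 2×3 block (box 3) already contains {2, 3, 5}.
  The only value from 1–6 not eliminated is 1, so R3C2 = 1.

1,1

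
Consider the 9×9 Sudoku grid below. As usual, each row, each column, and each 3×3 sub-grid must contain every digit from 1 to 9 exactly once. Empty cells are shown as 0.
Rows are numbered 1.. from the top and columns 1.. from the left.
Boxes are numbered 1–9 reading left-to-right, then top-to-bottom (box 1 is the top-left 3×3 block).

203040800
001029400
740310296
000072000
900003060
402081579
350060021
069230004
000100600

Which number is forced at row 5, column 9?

2

Cell row 5, column 9 itself could take any of {2, 8} by direct elimination.
Consider where 2 can go in column 9.
row 1, column 9 is out (row 1 already has a 2).
row 2, column 9 is out (row 2 already has a 2).
row 4, column 9 is out (row 4 already has a 2).
row 9, column 9 is out (box 9 already has a 2).
So the only cell in column 9 that can hold 2 is row 5, column 9.
Therefore row 5, column 9 = 2.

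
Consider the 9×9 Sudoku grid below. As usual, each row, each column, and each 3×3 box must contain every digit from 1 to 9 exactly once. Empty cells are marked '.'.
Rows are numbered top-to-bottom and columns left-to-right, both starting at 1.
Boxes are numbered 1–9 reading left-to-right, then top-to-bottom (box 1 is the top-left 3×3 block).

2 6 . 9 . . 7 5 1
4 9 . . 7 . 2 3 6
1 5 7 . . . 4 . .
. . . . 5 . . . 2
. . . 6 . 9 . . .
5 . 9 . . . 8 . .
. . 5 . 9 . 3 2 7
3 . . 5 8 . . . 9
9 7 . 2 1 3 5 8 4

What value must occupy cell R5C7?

1

Row 5 already contains {6, 9}.
Column 7 already contains {2, 3, 4, 5, 7, 8}.
Its 3×3 block (box 6) already contains {2, 8}.
The only value from 1–9 not eliminated is 1, so R5C7 = 1.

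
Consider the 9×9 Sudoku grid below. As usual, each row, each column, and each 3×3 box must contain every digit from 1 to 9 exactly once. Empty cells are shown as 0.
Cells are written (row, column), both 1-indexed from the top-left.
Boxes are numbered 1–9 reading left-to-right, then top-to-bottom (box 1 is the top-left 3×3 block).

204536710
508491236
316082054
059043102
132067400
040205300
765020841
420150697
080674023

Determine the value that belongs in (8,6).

8

Row 8 already contains {1, 2, 4, 5, 6, 7, 9}.
Column 6 already contains {1, 2, 3, 4, 5, 6, 7}.
Its 3×3 block (box 8) already contains {1, 2, 4, 5, 6, 7}.
The only value from 1–9 not eliminated is 8, so (8,6) = 8.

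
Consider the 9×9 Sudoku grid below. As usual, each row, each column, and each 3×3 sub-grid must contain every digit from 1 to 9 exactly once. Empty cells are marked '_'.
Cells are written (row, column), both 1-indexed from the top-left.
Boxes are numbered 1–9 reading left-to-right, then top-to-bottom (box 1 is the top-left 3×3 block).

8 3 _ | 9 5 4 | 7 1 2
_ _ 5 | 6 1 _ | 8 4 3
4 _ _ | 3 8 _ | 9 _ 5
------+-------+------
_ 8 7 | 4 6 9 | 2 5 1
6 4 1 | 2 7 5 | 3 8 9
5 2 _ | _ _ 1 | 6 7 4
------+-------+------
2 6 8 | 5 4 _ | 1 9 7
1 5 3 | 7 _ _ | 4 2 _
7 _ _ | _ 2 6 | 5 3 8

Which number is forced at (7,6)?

Row 7 already contains {1, 2, 4, 5, 6, 7, 8, 9}.
Column 6 already contains {1, 4, 5, 6, 9}.
Its 3×3 block (box 8) already contains {2, 4, 5, 6, 7}.
The only value from 1–9 not eliminated is 3, so (7,6) = 3.

3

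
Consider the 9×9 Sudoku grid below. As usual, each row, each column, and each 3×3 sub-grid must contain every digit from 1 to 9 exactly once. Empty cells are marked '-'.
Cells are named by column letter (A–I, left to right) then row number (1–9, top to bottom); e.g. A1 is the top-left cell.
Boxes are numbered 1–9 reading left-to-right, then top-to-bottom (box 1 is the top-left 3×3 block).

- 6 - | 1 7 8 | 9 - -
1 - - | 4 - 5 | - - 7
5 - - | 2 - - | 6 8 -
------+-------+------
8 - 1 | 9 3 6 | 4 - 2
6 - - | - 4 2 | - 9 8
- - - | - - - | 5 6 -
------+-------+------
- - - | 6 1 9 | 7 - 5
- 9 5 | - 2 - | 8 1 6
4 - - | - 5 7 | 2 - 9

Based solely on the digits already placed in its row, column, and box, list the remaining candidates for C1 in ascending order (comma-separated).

Row 1 already contains {1, 6, 7, 8, 9}.
Column C already contains {1, 5}.
Its 3×3 block (box 1) already contains {1, 5, 6}.
Removing those from 1–9 leaves {2, 3, 4} as the candidates for C1.

2,3,4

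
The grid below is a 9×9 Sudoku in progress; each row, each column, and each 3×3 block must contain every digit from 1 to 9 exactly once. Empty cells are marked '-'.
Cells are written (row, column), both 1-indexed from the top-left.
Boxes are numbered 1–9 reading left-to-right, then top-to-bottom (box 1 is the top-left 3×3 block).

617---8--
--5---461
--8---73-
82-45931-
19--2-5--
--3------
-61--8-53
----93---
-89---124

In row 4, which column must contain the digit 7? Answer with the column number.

Consider where 7 can go in row 4.
(4,3) is out (column 3 already has a 7).
So the only cell in row 4 that can hold 7 is (4,9).
That is column 9.

9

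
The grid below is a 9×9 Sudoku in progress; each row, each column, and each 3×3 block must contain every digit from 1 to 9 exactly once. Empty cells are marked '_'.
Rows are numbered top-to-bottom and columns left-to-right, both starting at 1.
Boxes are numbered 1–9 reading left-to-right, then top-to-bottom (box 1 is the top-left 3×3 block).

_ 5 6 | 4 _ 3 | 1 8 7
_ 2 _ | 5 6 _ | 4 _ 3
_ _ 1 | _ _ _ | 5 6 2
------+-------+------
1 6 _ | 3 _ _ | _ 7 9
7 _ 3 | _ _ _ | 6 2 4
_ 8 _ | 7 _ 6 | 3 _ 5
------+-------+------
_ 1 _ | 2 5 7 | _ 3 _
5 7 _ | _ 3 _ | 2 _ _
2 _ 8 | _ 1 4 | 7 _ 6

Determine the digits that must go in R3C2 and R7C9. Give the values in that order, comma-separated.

For R3C2:
  Consider where 4 can go in column 2.
  R5C2 is out (row 5 already has a 4).
  R9C2 is out (row 9 already has a 4).
  So the only cell in column 2 that can hold 4 is R3C2.
  So R3C2 = 4.
For R7C9:
  Row 7 already contains {1, 2, 3, 5, 7}.
  Column 9 already contains {2, 3, 4, 5, 6, 7, 9}.
  Its 3×3 block (box 9) already contains {2, 3, 6, 7}.
  The only value from 1–9 not eliminated is 8, so R7C9 = 8.

4,8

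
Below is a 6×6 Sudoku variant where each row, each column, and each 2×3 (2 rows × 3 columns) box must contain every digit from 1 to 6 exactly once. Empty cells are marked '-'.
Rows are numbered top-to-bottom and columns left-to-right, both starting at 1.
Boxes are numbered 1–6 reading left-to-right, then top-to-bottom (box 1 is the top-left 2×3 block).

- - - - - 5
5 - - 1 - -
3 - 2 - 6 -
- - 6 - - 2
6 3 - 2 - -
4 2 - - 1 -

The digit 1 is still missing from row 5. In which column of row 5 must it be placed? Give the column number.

3

Consider where 1 can go in row 5.
R5C5 is out (column 5 already has a 1).
R5C6 is out (box 6 already has a 1).
So the only cell in row 5 that can hold 1 is R5C3.
That is column 3.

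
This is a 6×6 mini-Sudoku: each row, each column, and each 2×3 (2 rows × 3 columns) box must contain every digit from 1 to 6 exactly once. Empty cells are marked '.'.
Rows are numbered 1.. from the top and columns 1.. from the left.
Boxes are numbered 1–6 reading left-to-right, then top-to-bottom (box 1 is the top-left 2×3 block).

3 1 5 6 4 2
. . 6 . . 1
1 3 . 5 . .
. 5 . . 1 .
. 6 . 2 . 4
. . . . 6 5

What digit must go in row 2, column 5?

Cell row 2, column 5 itself could take any of {3, 5} by direct elimination.
Consider where 5 can go in row 2.
row 2, column 1 is out (box 1 already has a 5).
row 2, column 2 is out (column 2 already has a 5).
row 2, column 4 is out (column 4 already has a 5).
So the only cell in row 2 that can hold 5 is row 2, column 5.
Therefore row 2, column 5 = 5.

5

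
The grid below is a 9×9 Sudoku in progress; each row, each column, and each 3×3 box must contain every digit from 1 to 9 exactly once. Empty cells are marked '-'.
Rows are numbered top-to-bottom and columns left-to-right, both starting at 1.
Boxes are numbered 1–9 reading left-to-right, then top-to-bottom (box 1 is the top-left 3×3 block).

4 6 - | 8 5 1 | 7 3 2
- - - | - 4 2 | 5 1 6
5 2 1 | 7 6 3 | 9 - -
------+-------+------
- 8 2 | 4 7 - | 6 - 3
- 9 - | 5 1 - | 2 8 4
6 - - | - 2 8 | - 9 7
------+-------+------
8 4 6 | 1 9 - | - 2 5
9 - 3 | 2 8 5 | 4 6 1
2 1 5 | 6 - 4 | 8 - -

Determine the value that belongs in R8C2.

Row 8 already contains {1, 2, 3, 4, 5, 6, 8, 9}.
Column 2 already contains {1, 2, 4, 6, 8, 9}.
Its 3×3 block (box 7) already contains {1, 2, 3, 4, 5, 6, 8, 9}.
The only value from 1–9 not eliminated is 7, so R8C2 = 7.

7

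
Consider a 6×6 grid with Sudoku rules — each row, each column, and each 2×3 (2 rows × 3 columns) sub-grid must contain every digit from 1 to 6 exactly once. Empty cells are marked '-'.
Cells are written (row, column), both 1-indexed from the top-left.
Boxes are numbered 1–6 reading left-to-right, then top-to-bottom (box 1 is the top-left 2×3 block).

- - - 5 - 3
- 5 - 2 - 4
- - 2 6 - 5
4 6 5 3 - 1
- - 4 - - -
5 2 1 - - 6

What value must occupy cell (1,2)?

4

Cell (1,2) itself could take any of {1, 4} by direct elimination.
Consider where 4 can go in box 1.
(1,1) is out (column 1 already has a 4).
(1,3) is out (column 3 already has a 4).
(2,1) is out (row 2 already has a 4).
(2,3) is out (row 2 already has a 4).
So the only cell in box 1 that can hold 4 is (1,2).
Therefore (1,2) = 4.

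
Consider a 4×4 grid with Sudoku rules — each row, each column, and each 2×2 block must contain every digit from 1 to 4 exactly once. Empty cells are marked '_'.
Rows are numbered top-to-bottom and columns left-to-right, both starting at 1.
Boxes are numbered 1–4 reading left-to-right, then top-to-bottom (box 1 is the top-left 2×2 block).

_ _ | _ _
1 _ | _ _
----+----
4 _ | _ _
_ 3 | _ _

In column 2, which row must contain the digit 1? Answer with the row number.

Consider where 1 can go in column 2.
r1c2 is out (box 1 already has a 1).
r2c2 is out (row 2 already has a 1).
So the only cell in column 2 that can hold 1 is r3c2.
That is row 3.

3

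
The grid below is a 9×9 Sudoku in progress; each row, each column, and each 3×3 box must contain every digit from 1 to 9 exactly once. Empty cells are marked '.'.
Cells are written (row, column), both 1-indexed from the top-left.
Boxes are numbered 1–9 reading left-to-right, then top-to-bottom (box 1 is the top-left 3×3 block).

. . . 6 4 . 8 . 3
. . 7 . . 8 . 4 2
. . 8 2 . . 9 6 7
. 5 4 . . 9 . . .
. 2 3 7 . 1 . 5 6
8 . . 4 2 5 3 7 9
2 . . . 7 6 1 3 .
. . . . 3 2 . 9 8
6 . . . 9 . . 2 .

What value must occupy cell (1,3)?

2

Cell (1,3) itself could take any of {1, 2, 5, 9} by direct elimination.
Consider where 2 can go in row 1.
(1,1) is out (column 1 already has a 2).
(1,2) is out (column 2 already has a 2).
(1,6) is out (column 6 already has a 2).
(1,8) is out (column 8 already has a 2).
So the only cell in row 1 that can hold 2 is (1,3).
Therefore (1,3) = 2.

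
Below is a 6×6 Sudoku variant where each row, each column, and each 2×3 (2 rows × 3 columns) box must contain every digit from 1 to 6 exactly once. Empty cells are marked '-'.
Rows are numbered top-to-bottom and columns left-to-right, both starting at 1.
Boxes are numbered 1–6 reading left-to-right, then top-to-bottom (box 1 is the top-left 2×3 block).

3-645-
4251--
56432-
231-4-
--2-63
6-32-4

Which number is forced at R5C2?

Cell R5C2 itself could take any of {1, 4, 5} by direct elimination.
Consider where 4 can go in column 2.
R1C2 is out (row 1 already has a 4).
R6C2 is out (row 6 already has a 4).
So the only cell in column 2 that can hold 4 is R5C2.
Therefore R5C2 = 4.

4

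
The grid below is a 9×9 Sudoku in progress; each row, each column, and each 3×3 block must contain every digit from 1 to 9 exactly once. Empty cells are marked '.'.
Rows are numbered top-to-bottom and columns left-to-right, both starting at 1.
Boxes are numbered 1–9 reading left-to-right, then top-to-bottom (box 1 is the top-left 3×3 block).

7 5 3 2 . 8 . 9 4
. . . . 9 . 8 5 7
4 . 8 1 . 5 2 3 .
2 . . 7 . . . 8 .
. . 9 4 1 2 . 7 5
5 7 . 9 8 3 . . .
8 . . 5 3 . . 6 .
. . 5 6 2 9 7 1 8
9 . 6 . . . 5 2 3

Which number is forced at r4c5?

5

Cell r4c5 itself could take any of {5, 6} by direct elimination.
Consider where 5 can go in column 5.
r1c5 is out (row 1 already has a 5).
r3c5 is out (row 3 already has a 5).
r9c5 is out (row 9 already has a 5).
So the only cell in column 5 that can hold 5 is r4c5.
Therefore r4c5 = 5.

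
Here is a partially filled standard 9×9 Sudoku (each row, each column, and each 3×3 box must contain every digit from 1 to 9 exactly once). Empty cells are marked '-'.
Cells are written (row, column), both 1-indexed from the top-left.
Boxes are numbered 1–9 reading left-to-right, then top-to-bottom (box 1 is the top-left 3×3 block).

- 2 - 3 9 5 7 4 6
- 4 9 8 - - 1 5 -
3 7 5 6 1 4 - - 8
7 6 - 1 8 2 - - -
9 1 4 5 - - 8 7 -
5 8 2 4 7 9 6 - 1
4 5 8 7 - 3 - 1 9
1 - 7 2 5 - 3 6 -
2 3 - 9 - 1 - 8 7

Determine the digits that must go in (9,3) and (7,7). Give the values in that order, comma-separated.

6,2

For (9,3):
  Row 9 already contains {1, 2, 3, 7, 8, 9}.
  Column 3 already contains {2, 4, 5, 7, 8, 9}.
  Its 3×3 block (box 7) already contains {1, 2, 3, 4, 5, 7, 8}.
  The only value from 1–9 not eliminated is 6, so (9,3) = 6.
For (7,7):
  Row 7 already contains {1, 3, 4, 5, 7, 8, 9}.
  Column 7 already contains {1, 3, 6, 7, 8}.
  Its 3×3 block (box 9) already contains {1, 3, 6, 7, 8, 9}.
  The only value from 1–9 not eliminated is 2, so (7,7) = 2.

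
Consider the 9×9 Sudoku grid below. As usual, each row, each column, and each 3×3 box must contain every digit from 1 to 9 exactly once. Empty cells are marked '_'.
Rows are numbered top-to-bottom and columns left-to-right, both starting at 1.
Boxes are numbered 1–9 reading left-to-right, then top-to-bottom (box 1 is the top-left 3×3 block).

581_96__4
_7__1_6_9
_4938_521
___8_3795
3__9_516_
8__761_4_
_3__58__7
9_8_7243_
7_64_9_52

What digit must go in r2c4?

Cell r2c4 itself could take any of {2, 5} by direct elimination.
Consider where 5 can go in column 4.
r1c4 is out (row 1 already has a 5).
r7c4 is out (row 7 already has a 5).
r8c4 is out (box 8 already has a 5).
So the only cell in column 4 that can hold 5 is r2c4.
Therefore r2c4 = 5.

5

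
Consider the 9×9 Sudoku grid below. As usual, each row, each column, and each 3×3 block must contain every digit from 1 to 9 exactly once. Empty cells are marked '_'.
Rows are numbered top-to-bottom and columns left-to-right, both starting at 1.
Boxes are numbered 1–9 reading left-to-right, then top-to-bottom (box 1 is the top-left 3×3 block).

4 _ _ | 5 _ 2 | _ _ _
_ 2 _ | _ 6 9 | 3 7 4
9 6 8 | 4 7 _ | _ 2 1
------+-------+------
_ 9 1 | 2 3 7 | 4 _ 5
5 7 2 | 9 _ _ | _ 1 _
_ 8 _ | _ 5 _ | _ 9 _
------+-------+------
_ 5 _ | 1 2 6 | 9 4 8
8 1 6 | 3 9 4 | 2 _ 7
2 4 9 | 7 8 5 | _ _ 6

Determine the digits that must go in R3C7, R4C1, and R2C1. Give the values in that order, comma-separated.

5,6,1

For R3C7:
  Row 3 already contains {1, 2, 4, 6, 7, 8, 9}.
  Column 7 already contains {2, 3, 4, 9}.
  Its 3×3 block (box 3) already contains {1, 2, 3, 4, 7}.
  The only value from 1–9 not eliminated is 5, so R3C7 = 5.
For R4C1:
  Row 4 already contains {1, 2, 3, 4, 5, 7, 9}.
  Column 1 already contains {2, 4, 5, 8, 9}.
  Its 3×3 block (box 4) already contains {1, 2, 5, 7, 8, 9}.
  The only value from 1–9 not eliminated is 6, so R4C1 = 6.
For R2C1:
  Row 2 already contains {2, 3, 4, 6, 7, 9}.
  Column 1 already contains {2, 4, 5, 8, 9}.
  Its 3×3 block (box 1) already contains {2, 4, 6, 8, 9}.
  The only value from 1–9 not eliminated is 1, so R2C1 = 1.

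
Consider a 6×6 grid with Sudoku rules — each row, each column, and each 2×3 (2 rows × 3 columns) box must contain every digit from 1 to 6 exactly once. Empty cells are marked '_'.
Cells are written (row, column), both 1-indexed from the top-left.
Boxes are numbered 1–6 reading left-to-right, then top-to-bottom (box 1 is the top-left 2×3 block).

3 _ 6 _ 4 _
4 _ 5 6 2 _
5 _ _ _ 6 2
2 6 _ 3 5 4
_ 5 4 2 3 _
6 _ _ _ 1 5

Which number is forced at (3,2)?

4

Cell (3,2) itself could take any of {1, 3, 4} by direct elimination.
Consider where 4 can go in column 2.
(1,2) is out (row 1 already has a 4).
(2,2) is out (row 2 already has a 4).
(6,2) is out (box 5 already has a 4).
So the only cell in column 2 that can hold 4 is (3,2).
Therefore (3,2) = 4.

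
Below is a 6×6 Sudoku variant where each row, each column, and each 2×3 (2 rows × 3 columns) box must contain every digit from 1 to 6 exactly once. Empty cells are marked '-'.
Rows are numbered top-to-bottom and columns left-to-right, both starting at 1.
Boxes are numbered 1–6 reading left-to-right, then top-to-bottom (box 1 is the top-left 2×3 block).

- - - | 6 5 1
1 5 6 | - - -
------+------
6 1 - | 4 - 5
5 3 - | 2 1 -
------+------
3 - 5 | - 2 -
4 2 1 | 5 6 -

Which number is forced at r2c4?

Row 2 already contains {1, 5, 6}.
Column 4 already contains {2, 4, 5, 6}.
Its 2×3 block (box 2) already contains {1, 5, 6}.
The only value from 1–6 not eliminated is 3, so r2c4 = 3.

3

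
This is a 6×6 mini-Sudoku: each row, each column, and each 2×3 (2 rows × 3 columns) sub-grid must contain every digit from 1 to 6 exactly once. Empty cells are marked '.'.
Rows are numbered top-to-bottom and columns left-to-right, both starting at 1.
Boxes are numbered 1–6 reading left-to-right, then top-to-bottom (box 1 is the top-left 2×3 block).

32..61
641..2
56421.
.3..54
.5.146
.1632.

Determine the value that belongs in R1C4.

4

Cell R1C4 itself could take any of {4, 5} by direct elimination.
Consider where 4 can go in column 4.
R2C4 is out (row 2 already has a 4).
R4C4 is out (row 4 already has a 4).
So the only cell in column 4 that can hold 4 is R1C4.
Therefore R1C4 = 4.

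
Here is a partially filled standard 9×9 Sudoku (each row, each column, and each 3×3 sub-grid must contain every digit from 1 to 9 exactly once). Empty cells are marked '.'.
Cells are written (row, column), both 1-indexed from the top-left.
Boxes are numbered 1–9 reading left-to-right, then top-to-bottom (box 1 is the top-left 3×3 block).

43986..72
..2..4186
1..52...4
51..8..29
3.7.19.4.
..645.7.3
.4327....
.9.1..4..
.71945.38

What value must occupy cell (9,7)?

2

Cell (9,7) itself could take any of {2, 6} by direct elimination.
Consider where 2 can go in column 7.
(1,7) is out (row 1 already has a 2).
(3,7) is out (row 3 already has a 2).
(4,7) is out (row 4 already has a 2).
(5,7) is out (box 6 already has a 2).
(7,7) is out (row 7 already has a 2).
So the only cell in column 7 that can hold 2 is (9,7).
Therefore (9,7) = 2.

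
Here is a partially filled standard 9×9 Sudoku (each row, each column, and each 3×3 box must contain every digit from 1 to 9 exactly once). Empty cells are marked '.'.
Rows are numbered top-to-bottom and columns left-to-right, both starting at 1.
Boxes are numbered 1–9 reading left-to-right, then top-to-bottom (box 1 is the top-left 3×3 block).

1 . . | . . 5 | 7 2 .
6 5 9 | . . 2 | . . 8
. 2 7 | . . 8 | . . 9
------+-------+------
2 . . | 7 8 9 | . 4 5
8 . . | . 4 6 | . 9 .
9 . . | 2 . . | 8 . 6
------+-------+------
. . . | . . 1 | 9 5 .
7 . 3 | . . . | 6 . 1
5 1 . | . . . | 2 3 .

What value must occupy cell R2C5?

7

Cell R2C5 itself could take any of {1, 3, 7} by direct elimination.
Consider where 7 can go in row 2.
R2C4 is out (column 4 already has a 7).
R2C7 is out (column 7 already has a 7).
R2C8 is out (box 3 already has a 7).
So the only cell in row 2 that can hold 7 is R2C5.
Therefore R2C5 = 7.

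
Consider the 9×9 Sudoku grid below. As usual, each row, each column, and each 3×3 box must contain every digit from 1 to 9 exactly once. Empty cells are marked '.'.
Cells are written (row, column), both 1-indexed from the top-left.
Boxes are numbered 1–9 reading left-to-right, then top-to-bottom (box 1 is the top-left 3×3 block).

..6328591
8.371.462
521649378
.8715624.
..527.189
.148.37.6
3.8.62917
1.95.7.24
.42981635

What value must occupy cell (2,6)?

Row 2 already contains {1, 2, 3, 4, 6, 7, 8}.
Column 6 already contains {1, 2, 3, 6, 7, 8, 9}.
Its 3×3 block (box 2) already contains {1, 2, 3, 4, 6, 7, 8, 9}.
The only value from 1–9 not eliminated is 5, so (2,6) = 5.

5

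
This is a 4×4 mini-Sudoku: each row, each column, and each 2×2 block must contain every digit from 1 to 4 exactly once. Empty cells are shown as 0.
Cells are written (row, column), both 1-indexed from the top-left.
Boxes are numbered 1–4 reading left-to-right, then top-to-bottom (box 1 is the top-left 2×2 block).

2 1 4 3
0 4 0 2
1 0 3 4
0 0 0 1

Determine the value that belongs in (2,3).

Row 2 already contains {2, 4}.
Column 3 already contains {3, 4}.
Its 2×2 block (box 2) already contains {2, 3, 4}.
The only value from 1–4 not eliminated is 1, so (2,3) = 1.

1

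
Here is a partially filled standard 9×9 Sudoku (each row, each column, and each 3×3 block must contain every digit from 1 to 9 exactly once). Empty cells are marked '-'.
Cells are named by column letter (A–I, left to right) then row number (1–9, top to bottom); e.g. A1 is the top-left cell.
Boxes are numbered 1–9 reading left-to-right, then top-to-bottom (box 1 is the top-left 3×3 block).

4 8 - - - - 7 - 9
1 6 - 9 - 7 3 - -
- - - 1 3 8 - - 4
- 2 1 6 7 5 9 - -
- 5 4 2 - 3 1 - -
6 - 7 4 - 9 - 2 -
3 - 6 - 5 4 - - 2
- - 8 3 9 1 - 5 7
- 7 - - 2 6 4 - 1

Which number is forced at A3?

7

Cell A3 itself could take any of {2, 5, 7, 9} by direct elimination.
Consider where 7 can go in box 1.
C1 is out (row 1 already has a 7).
C2 is out (row 2 already has a 7).
B3 is out (column B already has a 7).
C3 is out (column C already has a 7).
So the only cell in box 1 that can hold 7 is A3.
Therefore A3 = 7.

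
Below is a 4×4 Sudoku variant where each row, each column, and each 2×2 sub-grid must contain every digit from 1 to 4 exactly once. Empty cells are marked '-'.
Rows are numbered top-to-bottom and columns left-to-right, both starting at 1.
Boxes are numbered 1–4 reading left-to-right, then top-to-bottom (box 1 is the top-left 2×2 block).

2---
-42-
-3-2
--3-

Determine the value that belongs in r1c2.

1

Row 1 already contains {2}.
Column 2 already contains {3, 4}.
Its 2×2 block (box 1) already contains {2, 4}.
The only value from 1–4 not eliminated is 1, so r1c2 = 1.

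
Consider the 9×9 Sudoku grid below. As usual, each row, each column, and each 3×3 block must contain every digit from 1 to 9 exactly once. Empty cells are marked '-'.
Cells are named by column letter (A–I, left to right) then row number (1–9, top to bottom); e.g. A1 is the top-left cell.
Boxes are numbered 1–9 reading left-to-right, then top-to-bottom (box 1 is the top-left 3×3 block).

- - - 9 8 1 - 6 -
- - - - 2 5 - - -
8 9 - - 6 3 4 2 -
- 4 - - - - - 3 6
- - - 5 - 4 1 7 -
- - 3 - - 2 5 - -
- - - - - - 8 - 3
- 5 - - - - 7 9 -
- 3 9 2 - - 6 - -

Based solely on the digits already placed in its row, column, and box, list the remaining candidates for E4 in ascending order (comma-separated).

1,7,9

Row 4 already contains {3, 4, 6}.
Column E already contains {2, 6, 8}.
Its 3×3 block (box 5) already contains {2, 4, 5}.
Removing those from 1–9 leaves {1, 7, 9} as the candidates for E4.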